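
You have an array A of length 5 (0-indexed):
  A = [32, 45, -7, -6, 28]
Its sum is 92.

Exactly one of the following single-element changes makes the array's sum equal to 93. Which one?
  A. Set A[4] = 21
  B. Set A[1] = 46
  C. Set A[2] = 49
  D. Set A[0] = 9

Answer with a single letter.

Answer: B

Derivation:
Option A: A[4] 28->21, delta=-7, new_sum=92+(-7)=85
Option B: A[1] 45->46, delta=1, new_sum=92+(1)=93 <-- matches target
Option C: A[2] -7->49, delta=56, new_sum=92+(56)=148
Option D: A[0] 32->9, delta=-23, new_sum=92+(-23)=69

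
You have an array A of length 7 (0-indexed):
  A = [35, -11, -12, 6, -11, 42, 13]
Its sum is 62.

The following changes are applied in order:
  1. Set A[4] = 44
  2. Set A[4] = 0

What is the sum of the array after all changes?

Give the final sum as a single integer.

Answer: 73

Derivation:
Initial sum: 62
Change 1: A[4] -11 -> 44, delta = 55, sum = 117
Change 2: A[4] 44 -> 0, delta = -44, sum = 73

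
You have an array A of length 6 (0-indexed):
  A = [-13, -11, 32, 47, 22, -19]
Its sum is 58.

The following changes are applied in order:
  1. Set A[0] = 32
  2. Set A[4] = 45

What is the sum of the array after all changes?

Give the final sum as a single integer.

Answer: 126

Derivation:
Initial sum: 58
Change 1: A[0] -13 -> 32, delta = 45, sum = 103
Change 2: A[4] 22 -> 45, delta = 23, sum = 126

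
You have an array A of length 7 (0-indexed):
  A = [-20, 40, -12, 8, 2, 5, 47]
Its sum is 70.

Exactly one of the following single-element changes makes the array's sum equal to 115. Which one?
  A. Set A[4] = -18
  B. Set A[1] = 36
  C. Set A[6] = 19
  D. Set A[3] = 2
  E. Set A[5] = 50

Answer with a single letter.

Answer: E

Derivation:
Option A: A[4] 2->-18, delta=-20, new_sum=70+(-20)=50
Option B: A[1] 40->36, delta=-4, new_sum=70+(-4)=66
Option C: A[6] 47->19, delta=-28, new_sum=70+(-28)=42
Option D: A[3] 8->2, delta=-6, new_sum=70+(-6)=64
Option E: A[5] 5->50, delta=45, new_sum=70+(45)=115 <-- matches target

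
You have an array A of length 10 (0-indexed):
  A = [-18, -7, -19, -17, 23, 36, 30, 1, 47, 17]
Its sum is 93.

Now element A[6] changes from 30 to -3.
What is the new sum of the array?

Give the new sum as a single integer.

Old value at index 6: 30
New value at index 6: -3
Delta = -3 - 30 = -33
New sum = old_sum + delta = 93 + (-33) = 60

Answer: 60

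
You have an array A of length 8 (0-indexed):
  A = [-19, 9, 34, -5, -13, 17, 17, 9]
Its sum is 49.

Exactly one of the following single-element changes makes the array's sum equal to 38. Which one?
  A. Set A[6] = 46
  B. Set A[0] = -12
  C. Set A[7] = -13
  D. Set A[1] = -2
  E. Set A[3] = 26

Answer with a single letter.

Answer: D

Derivation:
Option A: A[6] 17->46, delta=29, new_sum=49+(29)=78
Option B: A[0] -19->-12, delta=7, new_sum=49+(7)=56
Option C: A[7] 9->-13, delta=-22, new_sum=49+(-22)=27
Option D: A[1] 9->-2, delta=-11, new_sum=49+(-11)=38 <-- matches target
Option E: A[3] -5->26, delta=31, new_sum=49+(31)=80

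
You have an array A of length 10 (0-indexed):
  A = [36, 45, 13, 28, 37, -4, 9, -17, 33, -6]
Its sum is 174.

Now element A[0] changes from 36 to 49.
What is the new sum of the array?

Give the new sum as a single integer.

Answer: 187

Derivation:
Old value at index 0: 36
New value at index 0: 49
Delta = 49 - 36 = 13
New sum = old_sum + delta = 174 + (13) = 187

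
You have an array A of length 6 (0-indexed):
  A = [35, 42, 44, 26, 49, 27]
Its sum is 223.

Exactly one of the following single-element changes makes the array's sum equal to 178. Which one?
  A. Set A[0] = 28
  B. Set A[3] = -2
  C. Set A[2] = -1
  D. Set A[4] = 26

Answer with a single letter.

Option A: A[0] 35->28, delta=-7, new_sum=223+(-7)=216
Option B: A[3] 26->-2, delta=-28, new_sum=223+(-28)=195
Option C: A[2] 44->-1, delta=-45, new_sum=223+(-45)=178 <-- matches target
Option D: A[4] 49->26, delta=-23, new_sum=223+(-23)=200

Answer: C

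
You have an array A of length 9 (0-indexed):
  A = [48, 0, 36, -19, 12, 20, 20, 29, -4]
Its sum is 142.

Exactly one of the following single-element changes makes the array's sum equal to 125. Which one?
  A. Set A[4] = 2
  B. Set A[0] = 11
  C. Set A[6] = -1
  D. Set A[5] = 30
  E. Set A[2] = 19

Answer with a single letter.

Answer: E

Derivation:
Option A: A[4] 12->2, delta=-10, new_sum=142+(-10)=132
Option B: A[0] 48->11, delta=-37, new_sum=142+(-37)=105
Option C: A[6] 20->-1, delta=-21, new_sum=142+(-21)=121
Option D: A[5] 20->30, delta=10, new_sum=142+(10)=152
Option E: A[2] 36->19, delta=-17, new_sum=142+(-17)=125 <-- matches target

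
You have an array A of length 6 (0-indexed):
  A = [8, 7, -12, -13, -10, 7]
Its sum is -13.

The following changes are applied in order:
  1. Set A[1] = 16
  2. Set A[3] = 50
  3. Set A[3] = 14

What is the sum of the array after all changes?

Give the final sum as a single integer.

Initial sum: -13
Change 1: A[1] 7 -> 16, delta = 9, sum = -4
Change 2: A[3] -13 -> 50, delta = 63, sum = 59
Change 3: A[3] 50 -> 14, delta = -36, sum = 23

Answer: 23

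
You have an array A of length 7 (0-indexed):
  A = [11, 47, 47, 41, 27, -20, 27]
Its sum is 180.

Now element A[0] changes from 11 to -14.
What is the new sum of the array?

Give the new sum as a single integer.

Old value at index 0: 11
New value at index 0: -14
Delta = -14 - 11 = -25
New sum = old_sum + delta = 180 + (-25) = 155

Answer: 155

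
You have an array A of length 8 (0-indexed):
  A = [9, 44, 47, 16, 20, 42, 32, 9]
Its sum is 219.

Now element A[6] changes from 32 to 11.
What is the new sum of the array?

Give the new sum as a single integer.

Old value at index 6: 32
New value at index 6: 11
Delta = 11 - 32 = -21
New sum = old_sum + delta = 219 + (-21) = 198

Answer: 198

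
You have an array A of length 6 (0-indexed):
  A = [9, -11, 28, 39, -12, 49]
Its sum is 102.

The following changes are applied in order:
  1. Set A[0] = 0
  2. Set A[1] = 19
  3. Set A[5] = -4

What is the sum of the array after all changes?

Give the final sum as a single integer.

Answer: 70

Derivation:
Initial sum: 102
Change 1: A[0] 9 -> 0, delta = -9, sum = 93
Change 2: A[1] -11 -> 19, delta = 30, sum = 123
Change 3: A[5] 49 -> -4, delta = -53, sum = 70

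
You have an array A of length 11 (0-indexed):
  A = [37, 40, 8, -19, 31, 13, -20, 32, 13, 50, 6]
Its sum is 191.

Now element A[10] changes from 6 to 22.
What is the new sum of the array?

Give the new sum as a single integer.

Old value at index 10: 6
New value at index 10: 22
Delta = 22 - 6 = 16
New sum = old_sum + delta = 191 + (16) = 207

Answer: 207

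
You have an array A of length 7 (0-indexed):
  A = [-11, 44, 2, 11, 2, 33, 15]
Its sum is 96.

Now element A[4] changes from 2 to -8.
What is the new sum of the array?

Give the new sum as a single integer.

Old value at index 4: 2
New value at index 4: -8
Delta = -8 - 2 = -10
New sum = old_sum + delta = 96 + (-10) = 86

Answer: 86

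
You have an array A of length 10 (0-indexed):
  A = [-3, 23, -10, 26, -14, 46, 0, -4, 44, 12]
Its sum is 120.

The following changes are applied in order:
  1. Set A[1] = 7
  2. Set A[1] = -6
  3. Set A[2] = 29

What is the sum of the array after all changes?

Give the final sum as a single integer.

Answer: 130

Derivation:
Initial sum: 120
Change 1: A[1] 23 -> 7, delta = -16, sum = 104
Change 2: A[1] 7 -> -6, delta = -13, sum = 91
Change 3: A[2] -10 -> 29, delta = 39, sum = 130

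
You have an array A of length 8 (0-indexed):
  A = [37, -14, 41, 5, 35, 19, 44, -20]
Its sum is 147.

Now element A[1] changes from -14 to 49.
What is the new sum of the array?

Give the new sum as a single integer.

Old value at index 1: -14
New value at index 1: 49
Delta = 49 - -14 = 63
New sum = old_sum + delta = 147 + (63) = 210

Answer: 210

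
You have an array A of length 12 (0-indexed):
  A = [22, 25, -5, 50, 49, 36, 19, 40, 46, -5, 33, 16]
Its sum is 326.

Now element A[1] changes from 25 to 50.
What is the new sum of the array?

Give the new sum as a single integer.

Answer: 351

Derivation:
Old value at index 1: 25
New value at index 1: 50
Delta = 50 - 25 = 25
New sum = old_sum + delta = 326 + (25) = 351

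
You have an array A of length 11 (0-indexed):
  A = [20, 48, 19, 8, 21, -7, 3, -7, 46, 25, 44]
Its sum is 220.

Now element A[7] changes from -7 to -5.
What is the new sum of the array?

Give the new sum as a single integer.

Answer: 222

Derivation:
Old value at index 7: -7
New value at index 7: -5
Delta = -5 - -7 = 2
New sum = old_sum + delta = 220 + (2) = 222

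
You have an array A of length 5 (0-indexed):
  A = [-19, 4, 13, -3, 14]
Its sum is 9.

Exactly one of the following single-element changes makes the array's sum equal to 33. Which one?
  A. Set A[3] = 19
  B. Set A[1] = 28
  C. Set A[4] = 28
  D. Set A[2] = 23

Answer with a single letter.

Option A: A[3] -3->19, delta=22, new_sum=9+(22)=31
Option B: A[1] 4->28, delta=24, new_sum=9+(24)=33 <-- matches target
Option C: A[4] 14->28, delta=14, new_sum=9+(14)=23
Option D: A[2] 13->23, delta=10, new_sum=9+(10)=19

Answer: B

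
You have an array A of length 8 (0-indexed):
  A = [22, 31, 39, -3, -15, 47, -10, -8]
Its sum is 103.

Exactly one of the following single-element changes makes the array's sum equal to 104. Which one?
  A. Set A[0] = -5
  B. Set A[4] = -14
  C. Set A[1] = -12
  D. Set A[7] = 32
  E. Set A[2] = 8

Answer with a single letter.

Option A: A[0] 22->-5, delta=-27, new_sum=103+(-27)=76
Option B: A[4] -15->-14, delta=1, new_sum=103+(1)=104 <-- matches target
Option C: A[1] 31->-12, delta=-43, new_sum=103+(-43)=60
Option D: A[7] -8->32, delta=40, new_sum=103+(40)=143
Option E: A[2] 39->8, delta=-31, new_sum=103+(-31)=72

Answer: B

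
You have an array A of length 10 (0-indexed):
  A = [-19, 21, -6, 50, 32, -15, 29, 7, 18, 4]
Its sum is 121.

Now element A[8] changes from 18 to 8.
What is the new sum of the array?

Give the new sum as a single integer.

Old value at index 8: 18
New value at index 8: 8
Delta = 8 - 18 = -10
New sum = old_sum + delta = 121 + (-10) = 111

Answer: 111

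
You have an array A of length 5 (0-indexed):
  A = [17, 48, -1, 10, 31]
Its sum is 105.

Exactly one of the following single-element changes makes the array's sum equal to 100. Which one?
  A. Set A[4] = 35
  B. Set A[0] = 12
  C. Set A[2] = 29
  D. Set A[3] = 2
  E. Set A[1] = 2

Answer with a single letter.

Answer: B

Derivation:
Option A: A[4] 31->35, delta=4, new_sum=105+(4)=109
Option B: A[0] 17->12, delta=-5, new_sum=105+(-5)=100 <-- matches target
Option C: A[2] -1->29, delta=30, new_sum=105+(30)=135
Option D: A[3] 10->2, delta=-8, new_sum=105+(-8)=97
Option E: A[1] 48->2, delta=-46, new_sum=105+(-46)=59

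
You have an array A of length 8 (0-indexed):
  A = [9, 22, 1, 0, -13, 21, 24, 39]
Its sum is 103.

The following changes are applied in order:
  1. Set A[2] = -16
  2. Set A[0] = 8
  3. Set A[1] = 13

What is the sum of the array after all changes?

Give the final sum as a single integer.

Initial sum: 103
Change 1: A[2] 1 -> -16, delta = -17, sum = 86
Change 2: A[0] 9 -> 8, delta = -1, sum = 85
Change 3: A[1] 22 -> 13, delta = -9, sum = 76

Answer: 76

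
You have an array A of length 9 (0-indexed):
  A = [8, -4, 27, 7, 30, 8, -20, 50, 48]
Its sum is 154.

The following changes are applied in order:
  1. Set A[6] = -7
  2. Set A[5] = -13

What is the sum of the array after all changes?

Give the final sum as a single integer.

Initial sum: 154
Change 1: A[6] -20 -> -7, delta = 13, sum = 167
Change 2: A[5] 8 -> -13, delta = -21, sum = 146

Answer: 146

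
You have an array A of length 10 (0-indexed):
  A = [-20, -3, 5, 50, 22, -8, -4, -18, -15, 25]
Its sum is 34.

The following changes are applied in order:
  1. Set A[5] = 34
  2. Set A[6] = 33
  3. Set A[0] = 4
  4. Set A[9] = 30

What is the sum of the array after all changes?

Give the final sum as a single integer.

Answer: 142

Derivation:
Initial sum: 34
Change 1: A[5] -8 -> 34, delta = 42, sum = 76
Change 2: A[6] -4 -> 33, delta = 37, sum = 113
Change 3: A[0] -20 -> 4, delta = 24, sum = 137
Change 4: A[9] 25 -> 30, delta = 5, sum = 142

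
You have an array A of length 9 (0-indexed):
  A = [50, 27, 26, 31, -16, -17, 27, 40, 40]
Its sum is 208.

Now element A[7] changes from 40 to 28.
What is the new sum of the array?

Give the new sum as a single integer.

Old value at index 7: 40
New value at index 7: 28
Delta = 28 - 40 = -12
New sum = old_sum + delta = 208 + (-12) = 196

Answer: 196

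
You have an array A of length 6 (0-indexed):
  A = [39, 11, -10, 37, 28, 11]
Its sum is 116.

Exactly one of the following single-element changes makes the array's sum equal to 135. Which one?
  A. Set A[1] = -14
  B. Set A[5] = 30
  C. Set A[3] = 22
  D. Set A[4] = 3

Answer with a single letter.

Answer: B

Derivation:
Option A: A[1] 11->-14, delta=-25, new_sum=116+(-25)=91
Option B: A[5] 11->30, delta=19, new_sum=116+(19)=135 <-- matches target
Option C: A[3] 37->22, delta=-15, new_sum=116+(-15)=101
Option D: A[4] 28->3, delta=-25, new_sum=116+(-25)=91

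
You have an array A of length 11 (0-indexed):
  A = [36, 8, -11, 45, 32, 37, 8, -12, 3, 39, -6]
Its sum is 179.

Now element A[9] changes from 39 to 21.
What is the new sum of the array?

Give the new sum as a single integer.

Old value at index 9: 39
New value at index 9: 21
Delta = 21 - 39 = -18
New sum = old_sum + delta = 179 + (-18) = 161

Answer: 161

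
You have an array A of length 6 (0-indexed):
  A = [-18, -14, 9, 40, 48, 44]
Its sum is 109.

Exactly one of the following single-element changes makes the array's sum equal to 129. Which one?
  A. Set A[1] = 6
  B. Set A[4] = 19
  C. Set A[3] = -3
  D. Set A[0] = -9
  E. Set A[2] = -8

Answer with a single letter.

Option A: A[1] -14->6, delta=20, new_sum=109+(20)=129 <-- matches target
Option B: A[4] 48->19, delta=-29, new_sum=109+(-29)=80
Option C: A[3] 40->-3, delta=-43, new_sum=109+(-43)=66
Option D: A[0] -18->-9, delta=9, new_sum=109+(9)=118
Option E: A[2] 9->-8, delta=-17, new_sum=109+(-17)=92

Answer: A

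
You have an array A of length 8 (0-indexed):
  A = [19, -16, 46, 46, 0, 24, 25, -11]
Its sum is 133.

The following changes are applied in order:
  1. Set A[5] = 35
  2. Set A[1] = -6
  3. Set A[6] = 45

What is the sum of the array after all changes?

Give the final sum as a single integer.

Initial sum: 133
Change 1: A[5] 24 -> 35, delta = 11, sum = 144
Change 2: A[1] -16 -> -6, delta = 10, sum = 154
Change 3: A[6] 25 -> 45, delta = 20, sum = 174

Answer: 174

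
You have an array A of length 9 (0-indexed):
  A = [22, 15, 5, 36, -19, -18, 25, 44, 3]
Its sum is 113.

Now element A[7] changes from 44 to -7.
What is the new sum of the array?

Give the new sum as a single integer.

Old value at index 7: 44
New value at index 7: -7
Delta = -7 - 44 = -51
New sum = old_sum + delta = 113 + (-51) = 62

Answer: 62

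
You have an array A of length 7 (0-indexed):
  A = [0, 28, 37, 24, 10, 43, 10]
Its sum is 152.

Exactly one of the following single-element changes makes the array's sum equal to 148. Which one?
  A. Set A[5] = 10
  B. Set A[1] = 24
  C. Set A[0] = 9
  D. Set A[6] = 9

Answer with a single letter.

Option A: A[5] 43->10, delta=-33, new_sum=152+(-33)=119
Option B: A[1] 28->24, delta=-4, new_sum=152+(-4)=148 <-- matches target
Option C: A[0] 0->9, delta=9, new_sum=152+(9)=161
Option D: A[6] 10->9, delta=-1, new_sum=152+(-1)=151

Answer: B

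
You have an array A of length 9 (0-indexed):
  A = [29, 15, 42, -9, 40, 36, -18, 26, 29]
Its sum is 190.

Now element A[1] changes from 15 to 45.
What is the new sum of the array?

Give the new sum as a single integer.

Answer: 220

Derivation:
Old value at index 1: 15
New value at index 1: 45
Delta = 45 - 15 = 30
New sum = old_sum + delta = 190 + (30) = 220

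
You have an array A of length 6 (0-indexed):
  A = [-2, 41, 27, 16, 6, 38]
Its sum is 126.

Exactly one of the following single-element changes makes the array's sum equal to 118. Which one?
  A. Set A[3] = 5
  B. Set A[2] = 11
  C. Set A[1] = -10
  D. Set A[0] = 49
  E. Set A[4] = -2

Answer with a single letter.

Option A: A[3] 16->5, delta=-11, new_sum=126+(-11)=115
Option B: A[2] 27->11, delta=-16, new_sum=126+(-16)=110
Option C: A[1] 41->-10, delta=-51, new_sum=126+(-51)=75
Option D: A[0] -2->49, delta=51, new_sum=126+(51)=177
Option E: A[4] 6->-2, delta=-8, new_sum=126+(-8)=118 <-- matches target

Answer: E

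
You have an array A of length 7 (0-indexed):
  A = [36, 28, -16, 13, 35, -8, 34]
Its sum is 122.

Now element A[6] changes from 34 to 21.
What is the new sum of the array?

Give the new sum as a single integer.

Old value at index 6: 34
New value at index 6: 21
Delta = 21 - 34 = -13
New sum = old_sum + delta = 122 + (-13) = 109

Answer: 109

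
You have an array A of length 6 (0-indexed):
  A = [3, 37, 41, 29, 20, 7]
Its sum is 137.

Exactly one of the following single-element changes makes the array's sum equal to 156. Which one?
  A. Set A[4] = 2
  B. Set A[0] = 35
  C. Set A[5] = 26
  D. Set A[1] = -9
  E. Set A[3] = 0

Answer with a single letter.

Option A: A[4] 20->2, delta=-18, new_sum=137+(-18)=119
Option B: A[0] 3->35, delta=32, new_sum=137+(32)=169
Option C: A[5] 7->26, delta=19, new_sum=137+(19)=156 <-- matches target
Option D: A[1] 37->-9, delta=-46, new_sum=137+(-46)=91
Option E: A[3] 29->0, delta=-29, new_sum=137+(-29)=108

Answer: C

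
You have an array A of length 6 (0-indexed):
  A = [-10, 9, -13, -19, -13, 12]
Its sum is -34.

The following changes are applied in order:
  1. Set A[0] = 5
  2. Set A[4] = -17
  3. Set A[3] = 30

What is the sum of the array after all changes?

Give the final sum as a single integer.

Initial sum: -34
Change 1: A[0] -10 -> 5, delta = 15, sum = -19
Change 2: A[4] -13 -> -17, delta = -4, sum = -23
Change 3: A[3] -19 -> 30, delta = 49, sum = 26

Answer: 26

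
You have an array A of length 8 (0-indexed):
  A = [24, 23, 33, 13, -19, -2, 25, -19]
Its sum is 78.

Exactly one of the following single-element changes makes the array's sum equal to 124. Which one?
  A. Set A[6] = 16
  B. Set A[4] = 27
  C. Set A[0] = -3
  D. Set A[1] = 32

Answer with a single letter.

Answer: B

Derivation:
Option A: A[6] 25->16, delta=-9, new_sum=78+(-9)=69
Option B: A[4] -19->27, delta=46, new_sum=78+(46)=124 <-- matches target
Option C: A[0] 24->-3, delta=-27, new_sum=78+(-27)=51
Option D: A[1] 23->32, delta=9, new_sum=78+(9)=87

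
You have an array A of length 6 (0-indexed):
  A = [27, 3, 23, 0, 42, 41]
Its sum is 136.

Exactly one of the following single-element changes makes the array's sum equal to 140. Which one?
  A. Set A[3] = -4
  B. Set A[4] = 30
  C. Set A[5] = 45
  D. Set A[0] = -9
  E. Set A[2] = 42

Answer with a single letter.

Option A: A[3] 0->-4, delta=-4, new_sum=136+(-4)=132
Option B: A[4] 42->30, delta=-12, new_sum=136+(-12)=124
Option C: A[5] 41->45, delta=4, new_sum=136+(4)=140 <-- matches target
Option D: A[0] 27->-9, delta=-36, new_sum=136+(-36)=100
Option E: A[2] 23->42, delta=19, new_sum=136+(19)=155

Answer: C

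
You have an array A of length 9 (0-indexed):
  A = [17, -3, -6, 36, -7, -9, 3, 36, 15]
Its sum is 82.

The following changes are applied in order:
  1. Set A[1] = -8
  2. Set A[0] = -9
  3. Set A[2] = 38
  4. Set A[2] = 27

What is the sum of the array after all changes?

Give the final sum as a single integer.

Answer: 84

Derivation:
Initial sum: 82
Change 1: A[1] -3 -> -8, delta = -5, sum = 77
Change 2: A[0] 17 -> -9, delta = -26, sum = 51
Change 3: A[2] -6 -> 38, delta = 44, sum = 95
Change 4: A[2] 38 -> 27, delta = -11, sum = 84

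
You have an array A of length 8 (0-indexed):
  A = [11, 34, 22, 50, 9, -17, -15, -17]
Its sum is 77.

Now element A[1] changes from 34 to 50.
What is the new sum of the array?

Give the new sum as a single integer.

Old value at index 1: 34
New value at index 1: 50
Delta = 50 - 34 = 16
New sum = old_sum + delta = 77 + (16) = 93

Answer: 93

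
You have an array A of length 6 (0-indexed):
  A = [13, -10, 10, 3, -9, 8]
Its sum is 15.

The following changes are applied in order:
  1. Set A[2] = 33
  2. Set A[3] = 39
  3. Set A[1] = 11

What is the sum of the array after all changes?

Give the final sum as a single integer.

Initial sum: 15
Change 1: A[2] 10 -> 33, delta = 23, sum = 38
Change 2: A[3] 3 -> 39, delta = 36, sum = 74
Change 3: A[1] -10 -> 11, delta = 21, sum = 95

Answer: 95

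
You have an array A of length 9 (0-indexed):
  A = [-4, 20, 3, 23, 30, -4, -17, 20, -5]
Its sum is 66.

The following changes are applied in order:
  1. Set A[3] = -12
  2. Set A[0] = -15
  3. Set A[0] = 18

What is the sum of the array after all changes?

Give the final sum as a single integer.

Answer: 53

Derivation:
Initial sum: 66
Change 1: A[3] 23 -> -12, delta = -35, sum = 31
Change 2: A[0] -4 -> -15, delta = -11, sum = 20
Change 3: A[0] -15 -> 18, delta = 33, sum = 53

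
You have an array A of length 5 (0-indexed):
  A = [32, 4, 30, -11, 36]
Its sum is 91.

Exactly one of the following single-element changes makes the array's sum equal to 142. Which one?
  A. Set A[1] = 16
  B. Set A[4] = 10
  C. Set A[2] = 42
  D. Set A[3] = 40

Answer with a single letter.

Answer: D

Derivation:
Option A: A[1] 4->16, delta=12, new_sum=91+(12)=103
Option B: A[4] 36->10, delta=-26, new_sum=91+(-26)=65
Option C: A[2] 30->42, delta=12, new_sum=91+(12)=103
Option D: A[3] -11->40, delta=51, new_sum=91+(51)=142 <-- matches target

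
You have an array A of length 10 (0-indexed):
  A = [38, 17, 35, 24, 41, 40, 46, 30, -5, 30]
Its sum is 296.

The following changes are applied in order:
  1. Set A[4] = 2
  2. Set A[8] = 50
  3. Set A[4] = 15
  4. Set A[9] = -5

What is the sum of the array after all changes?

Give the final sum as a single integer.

Initial sum: 296
Change 1: A[4] 41 -> 2, delta = -39, sum = 257
Change 2: A[8] -5 -> 50, delta = 55, sum = 312
Change 3: A[4] 2 -> 15, delta = 13, sum = 325
Change 4: A[9] 30 -> -5, delta = -35, sum = 290

Answer: 290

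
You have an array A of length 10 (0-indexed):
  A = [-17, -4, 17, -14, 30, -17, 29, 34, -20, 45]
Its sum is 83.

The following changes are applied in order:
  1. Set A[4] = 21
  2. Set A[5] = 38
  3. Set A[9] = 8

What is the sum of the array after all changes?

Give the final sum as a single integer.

Initial sum: 83
Change 1: A[4] 30 -> 21, delta = -9, sum = 74
Change 2: A[5] -17 -> 38, delta = 55, sum = 129
Change 3: A[9] 45 -> 8, delta = -37, sum = 92

Answer: 92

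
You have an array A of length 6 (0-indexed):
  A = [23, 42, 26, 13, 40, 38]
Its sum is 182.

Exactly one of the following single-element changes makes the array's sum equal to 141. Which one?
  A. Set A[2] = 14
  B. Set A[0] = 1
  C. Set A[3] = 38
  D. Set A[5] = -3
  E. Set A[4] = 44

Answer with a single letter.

Answer: D

Derivation:
Option A: A[2] 26->14, delta=-12, new_sum=182+(-12)=170
Option B: A[0] 23->1, delta=-22, new_sum=182+(-22)=160
Option C: A[3] 13->38, delta=25, new_sum=182+(25)=207
Option D: A[5] 38->-3, delta=-41, new_sum=182+(-41)=141 <-- matches target
Option E: A[4] 40->44, delta=4, new_sum=182+(4)=186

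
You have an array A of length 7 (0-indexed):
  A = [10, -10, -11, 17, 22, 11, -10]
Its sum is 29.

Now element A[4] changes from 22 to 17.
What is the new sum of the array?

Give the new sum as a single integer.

Old value at index 4: 22
New value at index 4: 17
Delta = 17 - 22 = -5
New sum = old_sum + delta = 29 + (-5) = 24

Answer: 24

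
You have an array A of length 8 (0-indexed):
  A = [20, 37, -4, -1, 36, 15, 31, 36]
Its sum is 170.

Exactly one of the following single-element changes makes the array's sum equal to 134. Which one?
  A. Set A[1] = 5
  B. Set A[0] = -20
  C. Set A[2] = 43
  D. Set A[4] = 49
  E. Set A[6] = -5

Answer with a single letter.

Option A: A[1] 37->5, delta=-32, new_sum=170+(-32)=138
Option B: A[0] 20->-20, delta=-40, new_sum=170+(-40)=130
Option C: A[2] -4->43, delta=47, new_sum=170+(47)=217
Option D: A[4] 36->49, delta=13, new_sum=170+(13)=183
Option E: A[6] 31->-5, delta=-36, new_sum=170+(-36)=134 <-- matches target

Answer: E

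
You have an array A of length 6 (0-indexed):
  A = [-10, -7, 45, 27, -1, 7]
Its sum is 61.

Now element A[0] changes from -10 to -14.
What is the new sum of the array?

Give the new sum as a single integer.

Old value at index 0: -10
New value at index 0: -14
Delta = -14 - -10 = -4
New sum = old_sum + delta = 61 + (-4) = 57

Answer: 57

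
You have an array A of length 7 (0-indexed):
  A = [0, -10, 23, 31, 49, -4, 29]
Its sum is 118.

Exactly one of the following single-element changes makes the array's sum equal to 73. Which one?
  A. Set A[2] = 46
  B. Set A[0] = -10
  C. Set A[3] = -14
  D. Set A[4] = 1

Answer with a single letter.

Option A: A[2] 23->46, delta=23, new_sum=118+(23)=141
Option B: A[0] 0->-10, delta=-10, new_sum=118+(-10)=108
Option C: A[3] 31->-14, delta=-45, new_sum=118+(-45)=73 <-- matches target
Option D: A[4] 49->1, delta=-48, new_sum=118+(-48)=70

Answer: C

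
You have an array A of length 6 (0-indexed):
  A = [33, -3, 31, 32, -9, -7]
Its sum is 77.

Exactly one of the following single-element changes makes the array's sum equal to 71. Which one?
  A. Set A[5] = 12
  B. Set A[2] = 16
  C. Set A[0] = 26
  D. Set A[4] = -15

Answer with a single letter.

Option A: A[5] -7->12, delta=19, new_sum=77+(19)=96
Option B: A[2] 31->16, delta=-15, new_sum=77+(-15)=62
Option C: A[0] 33->26, delta=-7, new_sum=77+(-7)=70
Option D: A[4] -9->-15, delta=-6, new_sum=77+(-6)=71 <-- matches target

Answer: D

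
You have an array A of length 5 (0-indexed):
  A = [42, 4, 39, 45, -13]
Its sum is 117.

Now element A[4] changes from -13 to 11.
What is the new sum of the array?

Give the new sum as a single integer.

Old value at index 4: -13
New value at index 4: 11
Delta = 11 - -13 = 24
New sum = old_sum + delta = 117 + (24) = 141

Answer: 141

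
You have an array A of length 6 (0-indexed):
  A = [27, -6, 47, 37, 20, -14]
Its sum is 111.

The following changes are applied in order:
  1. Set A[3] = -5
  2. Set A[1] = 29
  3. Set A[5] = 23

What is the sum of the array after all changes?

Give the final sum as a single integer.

Initial sum: 111
Change 1: A[3] 37 -> -5, delta = -42, sum = 69
Change 2: A[1] -6 -> 29, delta = 35, sum = 104
Change 3: A[5] -14 -> 23, delta = 37, sum = 141

Answer: 141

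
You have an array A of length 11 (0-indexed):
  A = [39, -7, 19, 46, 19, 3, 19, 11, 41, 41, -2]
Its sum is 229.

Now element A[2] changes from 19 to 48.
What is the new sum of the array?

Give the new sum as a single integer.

Old value at index 2: 19
New value at index 2: 48
Delta = 48 - 19 = 29
New sum = old_sum + delta = 229 + (29) = 258

Answer: 258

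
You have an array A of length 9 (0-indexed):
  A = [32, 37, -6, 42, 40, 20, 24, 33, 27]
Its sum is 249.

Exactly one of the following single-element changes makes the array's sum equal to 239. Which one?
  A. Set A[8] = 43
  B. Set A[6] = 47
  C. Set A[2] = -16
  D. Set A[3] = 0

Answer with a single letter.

Option A: A[8] 27->43, delta=16, new_sum=249+(16)=265
Option B: A[6] 24->47, delta=23, new_sum=249+(23)=272
Option C: A[2] -6->-16, delta=-10, new_sum=249+(-10)=239 <-- matches target
Option D: A[3] 42->0, delta=-42, new_sum=249+(-42)=207

Answer: C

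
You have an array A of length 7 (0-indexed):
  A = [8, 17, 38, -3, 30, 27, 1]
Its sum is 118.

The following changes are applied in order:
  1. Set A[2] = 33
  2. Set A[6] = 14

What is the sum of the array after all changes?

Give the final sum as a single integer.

Initial sum: 118
Change 1: A[2] 38 -> 33, delta = -5, sum = 113
Change 2: A[6] 1 -> 14, delta = 13, sum = 126

Answer: 126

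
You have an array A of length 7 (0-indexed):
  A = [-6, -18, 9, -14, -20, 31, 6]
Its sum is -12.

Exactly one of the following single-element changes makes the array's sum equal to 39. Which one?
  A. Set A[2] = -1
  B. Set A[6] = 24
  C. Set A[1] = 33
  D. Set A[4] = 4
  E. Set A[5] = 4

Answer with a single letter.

Answer: C

Derivation:
Option A: A[2] 9->-1, delta=-10, new_sum=-12+(-10)=-22
Option B: A[6] 6->24, delta=18, new_sum=-12+(18)=6
Option C: A[1] -18->33, delta=51, new_sum=-12+(51)=39 <-- matches target
Option D: A[4] -20->4, delta=24, new_sum=-12+(24)=12
Option E: A[5] 31->4, delta=-27, new_sum=-12+(-27)=-39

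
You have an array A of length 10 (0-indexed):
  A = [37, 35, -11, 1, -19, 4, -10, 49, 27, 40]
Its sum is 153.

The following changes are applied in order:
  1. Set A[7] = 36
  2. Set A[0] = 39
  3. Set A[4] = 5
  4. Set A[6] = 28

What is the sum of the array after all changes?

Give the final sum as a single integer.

Initial sum: 153
Change 1: A[7] 49 -> 36, delta = -13, sum = 140
Change 2: A[0] 37 -> 39, delta = 2, sum = 142
Change 3: A[4] -19 -> 5, delta = 24, sum = 166
Change 4: A[6] -10 -> 28, delta = 38, sum = 204

Answer: 204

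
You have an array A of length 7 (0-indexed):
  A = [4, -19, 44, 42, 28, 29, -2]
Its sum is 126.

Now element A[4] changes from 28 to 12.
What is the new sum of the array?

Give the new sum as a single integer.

Answer: 110

Derivation:
Old value at index 4: 28
New value at index 4: 12
Delta = 12 - 28 = -16
New sum = old_sum + delta = 126 + (-16) = 110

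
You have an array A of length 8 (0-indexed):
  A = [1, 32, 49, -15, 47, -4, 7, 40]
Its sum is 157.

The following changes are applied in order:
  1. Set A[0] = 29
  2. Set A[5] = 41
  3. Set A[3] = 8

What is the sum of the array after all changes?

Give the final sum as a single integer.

Answer: 253

Derivation:
Initial sum: 157
Change 1: A[0] 1 -> 29, delta = 28, sum = 185
Change 2: A[5] -4 -> 41, delta = 45, sum = 230
Change 3: A[3] -15 -> 8, delta = 23, sum = 253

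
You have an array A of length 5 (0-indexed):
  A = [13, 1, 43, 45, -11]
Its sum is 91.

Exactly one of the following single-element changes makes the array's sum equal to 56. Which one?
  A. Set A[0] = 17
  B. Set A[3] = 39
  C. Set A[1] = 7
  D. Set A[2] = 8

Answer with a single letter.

Answer: D

Derivation:
Option A: A[0] 13->17, delta=4, new_sum=91+(4)=95
Option B: A[3] 45->39, delta=-6, new_sum=91+(-6)=85
Option C: A[1] 1->7, delta=6, new_sum=91+(6)=97
Option D: A[2] 43->8, delta=-35, new_sum=91+(-35)=56 <-- matches target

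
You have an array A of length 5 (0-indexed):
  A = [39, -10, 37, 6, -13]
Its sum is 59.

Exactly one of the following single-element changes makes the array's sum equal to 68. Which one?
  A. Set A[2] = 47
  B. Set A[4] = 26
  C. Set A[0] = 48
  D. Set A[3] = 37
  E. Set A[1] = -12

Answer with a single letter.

Option A: A[2] 37->47, delta=10, new_sum=59+(10)=69
Option B: A[4] -13->26, delta=39, new_sum=59+(39)=98
Option C: A[0] 39->48, delta=9, new_sum=59+(9)=68 <-- matches target
Option D: A[3] 6->37, delta=31, new_sum=59+(31)=90
Option E: A[1] -10->-12, delta=-2, new_sum=59+(-2)=57

Answer: C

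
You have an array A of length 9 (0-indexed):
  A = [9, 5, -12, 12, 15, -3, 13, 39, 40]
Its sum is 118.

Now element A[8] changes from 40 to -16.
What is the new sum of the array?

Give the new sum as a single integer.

Answer: 62

Derivation:
Old value at index 8: 40
New value at index 8: -16
Delta = -16 - 40 = -56
New sum = old_sum + delta = 118 + (-56) = 62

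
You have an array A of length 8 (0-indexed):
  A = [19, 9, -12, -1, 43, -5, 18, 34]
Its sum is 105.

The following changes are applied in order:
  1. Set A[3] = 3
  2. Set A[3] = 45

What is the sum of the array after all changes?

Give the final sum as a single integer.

Answer: 151

Derivation:
Initial sum: 105
Change 1: A[3] -1 -> 3, delta = 4, sum = 109
Change 2: A[3] 3 -> 45, delta = 42, sum = 151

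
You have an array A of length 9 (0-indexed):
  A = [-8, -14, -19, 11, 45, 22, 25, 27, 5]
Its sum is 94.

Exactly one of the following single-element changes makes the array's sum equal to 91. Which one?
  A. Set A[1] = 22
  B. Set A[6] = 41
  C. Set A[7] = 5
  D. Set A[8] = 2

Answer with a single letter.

Answer: D

Derivation:
Option A: A[1] -14->22, delta=36, new_sum=94+(36)=130
Option B: A[6] 25->41, delta=16, new_sum=94+(16)=110
Option C: A[7] 27->5, delta=-22, new_sum=94+(-22)=72
Option D: A[8] 5->2, delta=-3, new_sum=94+(-3)=91 <-- matches target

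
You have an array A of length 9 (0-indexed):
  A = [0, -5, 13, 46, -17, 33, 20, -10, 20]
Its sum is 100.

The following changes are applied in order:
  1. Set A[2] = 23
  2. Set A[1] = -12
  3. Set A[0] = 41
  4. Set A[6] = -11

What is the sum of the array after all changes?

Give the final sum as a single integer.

Answer: 113

Derivation:
Initial sum: 100
Change 1: A[2] 13 -> 23, delta = 10, sum = 110
Change 2: A[1] -5 -> -12, delta = -7, sum = 103
Change 3: A[0] 0 -> 41, delta = 41, sum = 144
Change 4: A[6] 20 -> -11, delta = -31, sum = 113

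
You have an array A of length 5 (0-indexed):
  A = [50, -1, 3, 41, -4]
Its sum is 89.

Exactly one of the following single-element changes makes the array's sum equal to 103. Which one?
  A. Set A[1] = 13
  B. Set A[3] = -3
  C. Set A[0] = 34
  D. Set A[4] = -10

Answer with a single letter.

Answer: A

Derivation:
Option A: A[1] -1->13, delta=14, new_sum=89+(14)=103 <-- matches target
Option B: A[3] 41->-3, delta=-44, new_sum=89+(-44)=45
Option C: A[0] 50->34, delta=-16, new_sum=89+(-16)=73
Option D: A[4] -4->-10, delta=-6, new_sum=89+(-6)=83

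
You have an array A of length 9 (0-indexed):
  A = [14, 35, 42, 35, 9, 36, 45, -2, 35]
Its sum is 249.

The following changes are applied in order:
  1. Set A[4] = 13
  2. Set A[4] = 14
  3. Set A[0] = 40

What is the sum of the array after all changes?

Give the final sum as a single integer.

Answer: 280

Derivation:
Initial sum: 249
Change 1: A[4] 9 -> 13, delta = 4, sum = 253
Change 2: A[4] 13 -> 14, delta = 1, sum = 254
Change 3: A[0] 14 -> 40, delta = 26, sum = 280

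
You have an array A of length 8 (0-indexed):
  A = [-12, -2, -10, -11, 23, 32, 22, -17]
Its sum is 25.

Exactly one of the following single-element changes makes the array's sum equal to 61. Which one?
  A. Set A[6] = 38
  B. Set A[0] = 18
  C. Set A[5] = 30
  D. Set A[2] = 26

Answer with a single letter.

Option A: A[6] 22->38, delta=16, new_sum=25+(16)=41
Option B: A[0] -12->18, delta=30, new_sum=25+(30)=55
Option C: A[5] 32->30, delta=-2, new_sum=25+(-2)=23
Option D: A[2] -10->26, delta=36, new_sum=25+(36)=61 <-- matches target

Answer: D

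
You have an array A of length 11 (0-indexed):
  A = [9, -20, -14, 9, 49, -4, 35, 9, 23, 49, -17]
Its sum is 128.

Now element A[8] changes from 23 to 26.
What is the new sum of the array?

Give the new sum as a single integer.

Answer: 131

Derivation:
Old value at index 8: 23
New value at index 8: 26
Delta = 26 - 23 = 3
New sum = old_sum + delta = 128 + (3) = 131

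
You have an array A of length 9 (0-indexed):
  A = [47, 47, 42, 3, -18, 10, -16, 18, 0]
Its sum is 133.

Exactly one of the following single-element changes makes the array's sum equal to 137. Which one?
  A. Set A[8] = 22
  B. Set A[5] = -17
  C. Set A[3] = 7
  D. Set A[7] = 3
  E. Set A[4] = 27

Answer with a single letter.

Option A: A[8] 0->22, delta=22, new_sum=133+(22)=155
Option B: A[5] 10->-17, delta=-27, new_sum=133+(-27)=106
Option C: A[3] 3->7, delta=4, new_sum=133+(4)=137 <-- matches target
Option D: A[7] 18->3, delta=-15, new_sum=133+(-15)=118
Option E: A[4] -18->27, delta=45, new_sum=133+(45)=178

Answer: C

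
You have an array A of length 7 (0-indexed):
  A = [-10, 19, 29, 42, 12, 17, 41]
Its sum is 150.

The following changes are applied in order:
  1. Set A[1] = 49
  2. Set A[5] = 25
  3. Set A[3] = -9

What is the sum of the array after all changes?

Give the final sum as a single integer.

Initial sum: 150
Change 1: A[1] 19 -> 49, delta = 30, sum = 180
Change 2: A[5] 17 -> 25, delta = 8, sum = 188
Change 3: A[3] 42 -> -9, delta = -51, sum = 137

Answer: 137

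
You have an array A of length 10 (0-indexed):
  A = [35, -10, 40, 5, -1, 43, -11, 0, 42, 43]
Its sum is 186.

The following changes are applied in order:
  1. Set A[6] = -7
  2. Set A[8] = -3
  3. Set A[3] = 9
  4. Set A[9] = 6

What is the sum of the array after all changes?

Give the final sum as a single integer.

Answer: 112

Derivation:
Initial sum: 186
Change 1: A[6] -11 -> -7, delta = 4, sum = 190
Change 2: A[8] 42 -> -3, delta = -45, sum = 145
Change 3: A[3] 5 -> 9, delta = 4, sum = 149
Change 4: A[9] 43 -> 6, delta = -37, sum = 112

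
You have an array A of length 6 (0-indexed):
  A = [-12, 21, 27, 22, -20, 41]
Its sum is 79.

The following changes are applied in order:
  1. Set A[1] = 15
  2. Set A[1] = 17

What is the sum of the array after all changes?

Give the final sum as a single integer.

Answer: 75

Derivation:
Initial sum: 79
Change 1: A[1] 21 -> 15, delta = -6, sum = 73
Change 2: A[1] 15 -> 17, delta = 2, sum = 75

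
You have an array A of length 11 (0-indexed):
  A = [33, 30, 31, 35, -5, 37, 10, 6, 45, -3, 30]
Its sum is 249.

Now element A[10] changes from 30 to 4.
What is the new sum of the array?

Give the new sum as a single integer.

Old value at index 10: 30
New value at index 10: 4
Delta = 4 - 30 = -26
New sum = old_sum + delta = 249 + (-26) = 223

Answer: 223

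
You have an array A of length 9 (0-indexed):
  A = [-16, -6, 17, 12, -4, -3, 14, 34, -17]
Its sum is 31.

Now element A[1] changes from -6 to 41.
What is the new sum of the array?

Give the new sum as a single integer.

Answer: 78

Derivation:
Old value at index 1: -6
New value at index 1: 41
Delta = 41 - -6 = 47
New sum = old_sum + delta = 31 + (47) = 78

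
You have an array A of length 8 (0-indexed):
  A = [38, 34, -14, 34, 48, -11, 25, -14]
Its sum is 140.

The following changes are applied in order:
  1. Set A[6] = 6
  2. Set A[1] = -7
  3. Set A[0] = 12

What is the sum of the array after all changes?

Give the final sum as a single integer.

Answer: 54

Derivation:
Initial sum: 140
Change 1: A[6] 25 -> 6, delta = -19, sum = 121
Change 2: A[1] 34 -> -7, delta = -41, sum = 80
Change 3: A[0] 38 -> 12, delta = -26, sum = 54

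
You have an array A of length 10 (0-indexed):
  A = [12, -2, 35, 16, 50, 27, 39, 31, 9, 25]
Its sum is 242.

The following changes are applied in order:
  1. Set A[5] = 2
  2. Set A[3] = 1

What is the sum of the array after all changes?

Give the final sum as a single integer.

Initial sum: 242
Change 1: A[5] 27 -> 2, delta = -25, sum = 217
Change 2: A[3] 16 -> 1, delta = -15, sum = 202

Answer: 202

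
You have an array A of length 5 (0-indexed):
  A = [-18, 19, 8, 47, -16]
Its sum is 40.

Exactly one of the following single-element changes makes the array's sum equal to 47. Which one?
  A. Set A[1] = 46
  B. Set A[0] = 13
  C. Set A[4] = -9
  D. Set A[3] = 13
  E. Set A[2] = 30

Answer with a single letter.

Answer: C

Derivation:
Option A: A[1] 19->46, delta=27, new_sum=40+(27)=67
Option B: A[0] -18->13, delta=31, new_sum=40+(31)=71
Option C: A[4] -16->-9, delta=7, new_sum=40+(7)=47 <-- matches target
Option D: A[3] 47->13, delta=-34, new_sum=40+(-34)=6
Option E: A[2] 8->30, delta=22, new_sum=40+(22)=62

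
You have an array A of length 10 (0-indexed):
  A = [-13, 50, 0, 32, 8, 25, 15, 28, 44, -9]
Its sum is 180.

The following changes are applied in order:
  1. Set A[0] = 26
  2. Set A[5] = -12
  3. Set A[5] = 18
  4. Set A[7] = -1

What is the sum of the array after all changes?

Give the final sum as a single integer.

Answer: 183

Derivation:
Initial sum: 180
Change 1: A[0] -13 -> 26, delta = 39, sum = 219
Change 2: A[5] 25 -> -12, delta = -37, sum = 182
Change 3: A[5] -12 -> 18, delta = 30, sum = 212
Change 4: A[7] 28 -> -1, delta = -29, sum = 183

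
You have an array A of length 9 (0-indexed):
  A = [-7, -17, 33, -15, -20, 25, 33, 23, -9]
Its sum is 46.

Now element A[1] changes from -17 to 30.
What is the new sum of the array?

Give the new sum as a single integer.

Old value at index 1: -17
New value at index 1: 30
Delta = 30 - -17 = 47
New sum = old_sum + delta = 46 + (47) = 93

Answer: 93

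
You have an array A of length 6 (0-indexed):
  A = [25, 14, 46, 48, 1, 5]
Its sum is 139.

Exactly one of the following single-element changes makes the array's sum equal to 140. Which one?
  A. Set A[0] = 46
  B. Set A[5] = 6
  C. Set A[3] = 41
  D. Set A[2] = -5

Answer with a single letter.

Answer: B

Derivation:
Option A: A[0] 25->46, delta=21, new_sum=139+(21)=160
Option B: A[5] 5->6, delta=1, new_sum=139+(1)=140 <-- matches target
Option C: A[3] 48->41, delta=-7, new_sum=139+(-7)=132
Option D: A[2] 46->-5, delta=-51, new_sum=139+(-51)=88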